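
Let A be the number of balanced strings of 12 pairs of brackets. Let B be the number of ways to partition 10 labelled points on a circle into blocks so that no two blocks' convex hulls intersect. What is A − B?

Balanced strings of n pairs of brackets are counted by C_n; here n = 12. So A = C_12 = 208012.
Non-crossing partitions of an n-element set are counted by C_n; here n = 10. So B = C_10 = 16796.
A − B = 208012 − 16796 = 191216.

191216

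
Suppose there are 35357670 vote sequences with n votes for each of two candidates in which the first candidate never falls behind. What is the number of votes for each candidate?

16

Such ballot sequences with n votes each are counted by C_n. The Catalan number equal to 35357670 is C_16.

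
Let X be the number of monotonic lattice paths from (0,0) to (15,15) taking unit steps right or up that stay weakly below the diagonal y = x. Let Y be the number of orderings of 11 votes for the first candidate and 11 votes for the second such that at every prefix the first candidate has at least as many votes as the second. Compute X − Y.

Monotone paths in an n×n grid that stay weakly below the diagonal are counted by C_n; here n = 15. So X = C_15 = 9694845.
Reading a vote for the leader as '(' and for the other as ')' turns such a sequence into a balanced string of 11 pairs, so the count is C_11. So Y = C_11 = 58786.
X − Y = 9694845 − 58786 = 9636059.

9636059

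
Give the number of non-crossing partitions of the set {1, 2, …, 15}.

Non-crossing partitions of an n-element set are counted by C_n; here n = 15.
C_15 = C(30,15)/16 = 155117520/16 = 9694845.

9694845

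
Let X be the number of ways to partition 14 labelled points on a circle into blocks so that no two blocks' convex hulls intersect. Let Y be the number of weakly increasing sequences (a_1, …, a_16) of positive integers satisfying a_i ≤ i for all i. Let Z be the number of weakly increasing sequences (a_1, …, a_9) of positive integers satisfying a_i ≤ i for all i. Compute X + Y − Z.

The non-crossing partitions of [14] form a lattice of size C_14. So X = C_14 = 2674440.
Weakly increasing sequences with a_i ≤ i biject with Dyck paths of semilength 16, so there are C_16. So Y = C_16 = 35357670.
Such sub-staircase sequences of length n are counted by C_n; here n = 9. So Z = C_9 = 4862.
X + Y − Z = 2674440 + 35357670 − 4862 = 38027248.

38027248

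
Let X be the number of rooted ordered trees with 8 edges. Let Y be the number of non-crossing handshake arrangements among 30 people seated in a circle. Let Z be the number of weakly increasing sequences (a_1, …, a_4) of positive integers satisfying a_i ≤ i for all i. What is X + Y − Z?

9696261

A rooted plane tree with 8 edges has 9 nodes, and the count is C_8. So X = C_8 = 1430.
With 30 = 2·15 people, non-crossing handshake pairings are non-crossing perfect matchings on a circle, counted by C_15. So Y = C_15 = 9694845.
Weakly increasing sequences with a_i ≤ i biject with Dyck paths of semilength 4, so there are C_4. So Z = C_4 = 14.
X + Y − Z = 1430 + 9694845 − 14 = 9696261.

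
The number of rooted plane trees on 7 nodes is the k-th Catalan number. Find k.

A rooted plane tree on 7 nodes has 6 edges, and such trees are counted by C_6.

6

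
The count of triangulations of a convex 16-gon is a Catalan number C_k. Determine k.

A convex 16-gon is triangulated into 14 triangles, and the number of such triangulations is the Catalan number C_{16−2} = C_14.

14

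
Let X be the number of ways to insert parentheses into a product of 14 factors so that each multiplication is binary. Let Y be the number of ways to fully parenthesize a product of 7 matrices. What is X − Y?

742768

Bracketing 14 factors into binary products is counted by C_{14−1} = C_13. So X = C_13 = 742900.
Bracketing 7 factors into binary products is counted by C_{7−1} = C_6. So Y = C_6 = 132.
X − Y = 742900 − 132 = 742768.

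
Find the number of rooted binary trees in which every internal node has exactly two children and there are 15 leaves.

2674440

A full binary tree with L leaves has L−1 internal nodes and is counted by C_{L−1}; L = 15 gives C_14.
C_14 = 2674440.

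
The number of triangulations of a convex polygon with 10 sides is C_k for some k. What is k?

The number of triangulations of a 10-gon is the Catalan number C_8 (index = sides − 2).

8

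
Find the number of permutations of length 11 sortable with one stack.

Stack-sortable permutations are exactly the 231-avoiding ones, counted by C_n; here n = 11.
C_11 = C_10 · 2(2·10+1)/(10+2) = 16796 · 42/12 = 58786.

58786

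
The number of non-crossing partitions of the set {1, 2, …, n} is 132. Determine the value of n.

Non-crossing partitions of [n] are counted by C_n. Since C_6 = 132, the index is 6.

6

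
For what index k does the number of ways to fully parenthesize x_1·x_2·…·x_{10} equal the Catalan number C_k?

9

Parenthesizations of m factors correspond to full binary trees with m leaves, counted by C_{m−1}; m = 10 gives C_9.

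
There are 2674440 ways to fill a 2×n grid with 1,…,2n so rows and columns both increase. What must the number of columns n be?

14

Standard Young tableaux of shape 2×n are counted by C_n, and C_14 = 2674440.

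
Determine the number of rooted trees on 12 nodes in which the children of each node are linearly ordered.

58786

A rooted plane tree on 12 nodes has 11 edges, and such trees are counted by C_11.
C_11 = C(22,11)/12 = 705432/12 = 58786.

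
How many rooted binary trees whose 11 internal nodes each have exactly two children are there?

58786

Full binary trees with n internal nodes are counted by C_n; here n = 11.
C_11 = C(22,11)/12 = 705432/12 = 58786.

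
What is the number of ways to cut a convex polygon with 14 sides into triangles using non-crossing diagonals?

208012

The number of triangulations of a 14-gon is the Catalan number C_12 (index = sides − 2).
C_12 = 208012.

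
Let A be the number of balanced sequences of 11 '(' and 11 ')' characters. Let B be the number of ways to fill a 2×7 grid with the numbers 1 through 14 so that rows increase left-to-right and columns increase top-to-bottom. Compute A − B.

58357

Balanced strings of n pairs of brackets are counted by C_n; here n = 11. So A = C_11 = 58786.
Standard Young tableaux of shape 2×n are counted by C_n; here n = 7. So B = C_7 = 429.
A − B = 58786 − 429 = 58357.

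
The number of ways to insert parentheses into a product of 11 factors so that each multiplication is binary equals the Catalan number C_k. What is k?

10

Parenthesizations of m factors correspond to full binary trees with m leaves, counted by C_{m−1}; m = 11 gives C_10.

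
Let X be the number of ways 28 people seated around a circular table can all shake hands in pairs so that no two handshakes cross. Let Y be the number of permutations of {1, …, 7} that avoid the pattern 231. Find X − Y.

With 28 = 2·14 people, non-crossing handshake pairings are non-crossing perfect matchings on a circle, counted by C_14. So X = C_14 = 2674440.
For any fixed pattern of length 3, the pattern-avoiding permutations of [7] number C_7. So Y = C_7 = 429.
X − Y = 2674440 − 429 = 2674011.

2674011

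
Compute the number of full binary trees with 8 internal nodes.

Full binary trees with n internal nodes are counted by C_n; here n = 8.
C_8 = C(16,8)/9 = 12870/9 = 1430.

1430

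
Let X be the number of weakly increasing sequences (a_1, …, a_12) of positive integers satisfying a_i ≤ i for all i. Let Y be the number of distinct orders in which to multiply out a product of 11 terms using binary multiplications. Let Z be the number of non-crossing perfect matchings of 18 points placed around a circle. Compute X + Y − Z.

Weakly increasing sequences with a_i ≤ i biject with Dyck paths of semilength 12, so there are C_12. So X = C_12 = 208012.
Parenthesizations of m factors correspond to full binary trees with m leaves, counted by C_{m−1}; m = 11 gives C_10. So Y = C_10 = 16796.
Non-crossing perfect matchings of 2n points on a circle are counted by C_n; with 18 points, n = 9. So Z = C_9 = 4862.
X + Y − Z = 208012 + 16796 − 4862 = 219946.

219946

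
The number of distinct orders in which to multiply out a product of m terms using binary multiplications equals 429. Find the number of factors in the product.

8

Parenthesizations of m factors are counted by C_{m−1}. The Catalan number equal to 429 is C_7.
So the index is 7, and the number of factors is 7 + 1 = 8.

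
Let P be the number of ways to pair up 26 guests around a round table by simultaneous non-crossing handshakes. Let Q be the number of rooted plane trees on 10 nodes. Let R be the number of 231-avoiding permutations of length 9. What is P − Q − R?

733176

Non-crossing handshake pairings of 2n people are counted by C_n; 26 people gives n = 13. So P = C_13 = 742900.
Rooted ordered (plane) trees on m nodes have m−1 edges and are counted by C_{m−1}; m = 10 gives C_9. So Q = C_9 = 4862.
Permutations of [n] avoiding any single length-3 pattern are counted by C_n; here n = 9. So R = C_9 = 4862.
P − Q − R = 742900 − 4862 − 4862 = 733176.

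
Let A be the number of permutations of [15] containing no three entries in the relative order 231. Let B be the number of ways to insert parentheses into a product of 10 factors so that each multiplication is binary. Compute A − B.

9689983

For any fixed pattern of length 3, the pattern-avoiding permutations of [15] number C_15. So A = C_15 = 9694845.
Bracketing 10 factors into binary products is counted by C_{10−1} = C_9. So B = C_9 = 4862.
A − B = 9694845 − 4862 = 9689983.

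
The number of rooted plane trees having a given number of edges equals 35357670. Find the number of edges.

16

Rooted ordered trees with n edges are counted by C_n; 35357670 = C_16.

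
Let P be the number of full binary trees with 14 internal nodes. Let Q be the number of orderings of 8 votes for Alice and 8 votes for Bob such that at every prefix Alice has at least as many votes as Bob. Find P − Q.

2673010

The number of full binary trees on 14 internal nodes is the Catalan number C_14. So P = C_14 = 2674440.
Reading a vote for the leader as '(' and for the other as ')' turns such a sequence into a balanced string of 8 pairs, so the count is C_8. So Q = C_8 = 1430.
P − Q = 2674440 − 1430 = 2673010.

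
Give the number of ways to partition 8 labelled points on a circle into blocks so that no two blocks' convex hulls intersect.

The non-crossing partitions of [8] form a lattice of size C_8.
C_8 = 1430.

1430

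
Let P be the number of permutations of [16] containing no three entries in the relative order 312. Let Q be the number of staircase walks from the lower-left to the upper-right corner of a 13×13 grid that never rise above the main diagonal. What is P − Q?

Permutations of [n] avoiding any single length-3 pattern are counted by C_n; here n = 16. So P = C_16 = 35357670.
Monotone paths in an n×n grid that stay weakly below the diagonal are counted by C_n; here n = 13. So Q = C_13 = 742900.
P − Q = 35357670 − 742900 = 34614770.

34614770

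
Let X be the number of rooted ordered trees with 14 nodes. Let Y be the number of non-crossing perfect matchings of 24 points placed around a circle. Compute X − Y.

534888

A rooted plane tree on 14 nodes has 13 edges, and such trees are counted by C_13. So X = C_13 = 742900.
Non-crossing perfect matchings of 2n points on a circle are counted by C_n; with 24 points, n = 12. So Y = C_12 = 208012.
X − Y = 742900 − 208012 = 534888.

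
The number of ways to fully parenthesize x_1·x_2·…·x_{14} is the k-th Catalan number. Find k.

13

Parenthesizations of m factors correspond to full binary trees with m leaves, counted by C_{m−1}; m = 14 gives C_13.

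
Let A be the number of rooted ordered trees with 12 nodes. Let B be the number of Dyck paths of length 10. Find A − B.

Rooted ordered (plane) trees on m nodes have m−1 edges and are counted by C_{m−1}; m = 12 gives C_11. So A = C_11 = 58786.
Paths of 5 up- and 5 down-steps that never dip below the axis are Dyck paths; their count is C_5. So B = C_5 = 42.
A − B = 58786 − 42 = 58744.

58744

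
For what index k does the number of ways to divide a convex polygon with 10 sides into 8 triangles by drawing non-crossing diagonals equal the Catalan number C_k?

8

The number of triangulations of a 10-gon is the Catalan number C_8 (index = sides − 2).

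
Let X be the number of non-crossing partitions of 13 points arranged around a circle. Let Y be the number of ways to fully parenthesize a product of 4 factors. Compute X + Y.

742905

The non-crossing partitions of [13] form a lattice of size C_13. So X = C_13 = 742900.
Ways to associate a product of 4 factors correspond to binary trees on 4 leaves, so the count is C_3. So Y = C_3 = 5.
X + Y = 742900 + 5 = 742905.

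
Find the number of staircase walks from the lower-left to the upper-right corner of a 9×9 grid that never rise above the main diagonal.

4862

Monotone paths in an n×n grid that stay weakly below the diagonal are counted by C_n; here n = 9.
C_9 = C_8 · 2(2·8+1)/(8+2) = 1430 · 34/10 = 4862.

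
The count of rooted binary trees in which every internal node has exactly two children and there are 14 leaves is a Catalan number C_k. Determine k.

Full binary trees with 14 leaves have 14−1 = 13 internal nodes, so there are C_13 of them.

13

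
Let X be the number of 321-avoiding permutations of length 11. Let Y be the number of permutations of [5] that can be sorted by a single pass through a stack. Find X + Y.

For any fixed pattern of length 3, the pattern-avoiding permutations of [11] number C_11. So X = C_11 = 58786.
Stack-sortable permutations are exactly the 231-avoiding ones, counted by C_n; here n = 5. So Y = C_5 = 42.
X + Y = 58786 + 42 = 58828.

58828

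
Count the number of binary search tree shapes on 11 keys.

Rooted binary trees with 11 nodes (each child slot possibly empty) number C_11.
C_11 = C_10 · 2(2·10+1)/(10+2) = 16796 · 42/12 = 58786.

58786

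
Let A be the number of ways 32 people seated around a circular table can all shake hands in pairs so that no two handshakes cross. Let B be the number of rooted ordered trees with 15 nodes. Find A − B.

Non-crossing handshake pairings of 2n people are counted by C_n; 32 people gives n = 16. So A = C_16 = 35357670.
A rooted plane tree on 15 nodes has 14 edges, and such trees are counted by C_14. So B = C_14 = 2674440.
A − B = 35357670 − 2674440 = 32683230.

32683230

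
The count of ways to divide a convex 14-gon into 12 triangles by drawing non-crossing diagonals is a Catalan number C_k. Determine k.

12

Triangulations of a convex m-gon are counted by C_{m−2}; with m = 14 this is C_12.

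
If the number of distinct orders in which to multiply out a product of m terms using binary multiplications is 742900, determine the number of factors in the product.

Parenthesizations of m factors are counted by C_{m−1}. The Catalan number equal to 742900 is C_13.
So the index is 13, and the number of factors is 13 + 1 = 14.

14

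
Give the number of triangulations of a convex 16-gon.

The number of triangulations of a 16-gon is the Catalan number C_14 (index = sides − 2).
C_14 = C_13 · 2(2·13+1)/(13+2) = 742900 · 54/15 = 2674440.

2674440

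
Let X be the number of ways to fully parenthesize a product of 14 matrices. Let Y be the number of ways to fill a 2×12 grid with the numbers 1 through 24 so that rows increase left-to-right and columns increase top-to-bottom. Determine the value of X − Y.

534888

Ways to associate a product of 14 factors correspond to binary trees on 14 leaves, so the count is C_13. So X = C_13 = 742900.
Standard Young tableaux of shape 2×n are counted by C_n; here n = 12. So Y = C_12 = 208012.
X − Y = 742900 − 208012 = 534888.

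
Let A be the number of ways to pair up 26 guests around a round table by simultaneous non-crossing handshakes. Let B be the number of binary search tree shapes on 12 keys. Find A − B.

Non-crossing handshake pairings of 2n people are counted by C_n; 26 people gives n = 13. So A = C_13 = 742900.
Rooted binary trees with 12 nodes (each child slot possibly empty) number C_12. So B = C_12 = 208012.
A − B = 742900 − 208012 = 534888.

534888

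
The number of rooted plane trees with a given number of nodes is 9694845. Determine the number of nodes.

Rooted ordered trees on m nodes are counted by C_{m−1}; 9694845 = C_15.
So the index is 15, and the number of nodes is 15 + 1 = 16.

16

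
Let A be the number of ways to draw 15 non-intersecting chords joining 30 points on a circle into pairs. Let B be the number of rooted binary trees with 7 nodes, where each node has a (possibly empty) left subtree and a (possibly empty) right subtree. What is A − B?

9694416

Non-crossing perfect matchings of 2n points on a circle are counted by C_n; with 30 points, n = 15. So A = C_15 = 9694845.
There are C_n binary search tree shapes on n keys; with n = 7 that is C_7. So B = C_7 = 429.
A − B = 9694845 − 429 = 9694416.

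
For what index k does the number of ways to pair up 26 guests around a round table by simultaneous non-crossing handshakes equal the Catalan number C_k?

13

With 26 = 2·13 people, non-crossing handshake pairings are non-crossing perfect matchings on a circle, counted by C_13.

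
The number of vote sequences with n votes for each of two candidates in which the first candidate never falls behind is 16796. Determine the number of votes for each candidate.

10

Such ballot sequences with n votes each are counted by C_n, and C_10 = 16796.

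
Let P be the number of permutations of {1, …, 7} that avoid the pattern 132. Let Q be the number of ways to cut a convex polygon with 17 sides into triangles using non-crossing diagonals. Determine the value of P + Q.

For any fixed pattern of length 3, the pattern-avoiding permutations of [7] number C_7. So P = C_7 = 429.
A convex 17-gon is triangulated into 15 triangles, and the number of such triangulations is the Catalan number C_{17−2} = C_15. So Q = C_15 = 9694845.
P + Q = 429 + 9694845 = 9695274.

9695274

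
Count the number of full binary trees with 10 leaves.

Full binary trees with 10 leaves have 10−1 = 9 internal nodes, so there are C_9 of them.
C_9 = C(18,9)/10 = 48620/10 = 4862.

4862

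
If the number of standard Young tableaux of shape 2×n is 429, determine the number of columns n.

7

Standard Young tableaux of shape 2×n are counted by C_n. Since C_7 = 429, the index is 7.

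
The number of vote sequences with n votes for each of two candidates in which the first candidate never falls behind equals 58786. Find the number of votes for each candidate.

Such ballot sequences with n votes each are counted by C_n, and C_11 = 58786.

11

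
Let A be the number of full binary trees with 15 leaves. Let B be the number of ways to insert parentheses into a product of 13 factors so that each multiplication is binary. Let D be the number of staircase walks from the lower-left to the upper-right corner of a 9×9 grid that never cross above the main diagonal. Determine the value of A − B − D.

A full binary tree with L leaves has L−1 internal nodes and is counted by C_{L−1}; L = 15 gives C_14. So A = C_14 = 2674440.
Bracketing 13 factors into binary products is counted by C_{13−1} = C_12. So B = C_12 = 208012.
Sub-diagonal monotone paths from (0,0) to (9,9) biject with Dyck paths of semilength 9, giving C_9. So D = C_9 = 4862.
A − B − D = 2674440 − 208012 − 4862 = 2461566.

2461566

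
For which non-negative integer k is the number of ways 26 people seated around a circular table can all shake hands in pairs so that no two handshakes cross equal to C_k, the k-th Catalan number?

13

Non-crossing handshake pairings of 2n people are counted by C_n; 26 people gives n = 13.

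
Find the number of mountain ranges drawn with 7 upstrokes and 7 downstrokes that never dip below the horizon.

A Dyck path with 7 up-steps and 7 down-steps has semilength 7, so there are C_7 of them.
C_7 = C(14,7)/8 = 3432/8 = 429.

429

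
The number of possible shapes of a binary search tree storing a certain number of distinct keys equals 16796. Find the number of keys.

10

Binary search tree shapes on n keys are counted by C_n; 16796 = C_10.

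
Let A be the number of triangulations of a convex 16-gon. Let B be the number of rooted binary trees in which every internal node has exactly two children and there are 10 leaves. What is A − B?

The number of triangulations of a 16-gon is the Catalan number C_14 (index = sides − 2). So A = C_14 = 2674440.
A full binary tree with L leaves has L−1 internal nodes and is counted by C_{L−1}; L = 10 gives C_9. So B = C_9 = 4862.
A − B = 2674440 − 4862 = 2669578.

2669578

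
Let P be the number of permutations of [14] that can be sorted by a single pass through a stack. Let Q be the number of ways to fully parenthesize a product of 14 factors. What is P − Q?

By Knuth's characterisation, the stack-sortable permutations of length 14 are the 231-avoiders, numbering C_14. So P = C_14 = 2674440.
Parenthesizations of m factors correspond to full binary trees with m leaves, counted by C_{m−1}; m = 14 gives C_13. So Q = C_13 = 742900.
P − Q = 2674440 − 742900 = 1931540.

1931540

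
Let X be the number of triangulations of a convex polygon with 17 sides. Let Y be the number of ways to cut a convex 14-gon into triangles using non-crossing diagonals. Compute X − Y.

The number of triangulations of a 17-gon is the Catalan number C_15 (index = sides − 2). So X = C_15 = 9694845.
The number of triangulations of a 14-gon is the Catalan number C_12 (index = sides − 2). So Y = C_12 = 208012.
X − Y = 9694845 − 208012 = 9486833.

9486833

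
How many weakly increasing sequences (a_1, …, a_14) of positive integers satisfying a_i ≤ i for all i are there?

2674440

Weakly increasing sequences with a_i ≤ i biject with Dyck paths of semilength 14, so there are C_14.
C_14 = 2674440.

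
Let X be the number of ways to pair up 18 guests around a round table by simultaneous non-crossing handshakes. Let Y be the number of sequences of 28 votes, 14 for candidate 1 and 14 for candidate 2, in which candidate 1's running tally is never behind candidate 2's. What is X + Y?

With 18 = 2·9 people, non-crossing handshake pairings are non-crossing perfect matchings on a circle, counted by C_9. So X = C_9 = 4862.
Ballot sequences with n votes each where one side never trails are Dyck words, counted by C_n; here n = 14. So Y = C_14 = 2674440.
X + Y = 4862 + 2674440 = 2679302.

2679302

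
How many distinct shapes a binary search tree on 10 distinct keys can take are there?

Binary trees (left/right distinguished) on n nodes are counted by C_n; here n = 10.
C_10 = C_9 · 2(2·9+1)/(9+2) = 4862 · 38/11 = 16796.

16796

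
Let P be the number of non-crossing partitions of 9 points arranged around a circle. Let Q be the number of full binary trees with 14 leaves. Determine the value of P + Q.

747762

The non-crossing partitions of [9] form a lattice of size C_9. So P = C_9 = 4862.
Full binary trees with 14 leaves have 14−1 = 13 internal nodes, so there are C_13 of them. So Q = C_13 = 742900.
P + Q = 4862 + 742900 = 747762.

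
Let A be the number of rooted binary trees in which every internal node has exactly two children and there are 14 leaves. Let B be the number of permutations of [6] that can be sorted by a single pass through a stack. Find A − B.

Full binary trees with 14 leaves have 14−1 = 13 internal nodes, so there are C_13 of them. So A = C_13 = 742900.
Stack-sortable permutations are exactly the 231-avoiding ones, counted by C_n; here n = 6. So B = C_6 = 132.
A − B = 742900 − 132 = 742768.

742768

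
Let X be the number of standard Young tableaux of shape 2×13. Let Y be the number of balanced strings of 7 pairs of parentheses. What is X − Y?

Standard Young tableaux of shape 2×n are counted by C_n; here n = 13. So X = C_13 = 742900.
A balanced arrangement of 7 bracket pairs is a Dyck word of semilength 7, so the count is C_7. So Y = C_7 = 429.
X − Y = 742900 − 429 = 742471.

742471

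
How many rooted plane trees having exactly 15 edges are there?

Rooted ordered trees with n edges are counted by C_n; here n = 15.
C_15 = C_14 · 2(2·14+1)/(14+2) = 2674440 · 58/16 = 9694845.

9694845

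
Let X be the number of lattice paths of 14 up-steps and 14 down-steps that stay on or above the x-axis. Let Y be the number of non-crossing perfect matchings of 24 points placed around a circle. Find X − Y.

2466428

Dyck paths of semilength n (length 2n) are counted by C_n; here n = 14. So X = C_14 = 2674440.
Pairing 24 circle points by 12 non-crossing chords gives C_12 matchings. So Y = C_12 = 208012.
X − Y = 2674440 − 208012 = 2466428.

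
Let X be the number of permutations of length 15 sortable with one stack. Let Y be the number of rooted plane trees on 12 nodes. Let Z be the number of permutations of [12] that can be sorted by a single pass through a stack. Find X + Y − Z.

By Knuth's characterisation, the stack-sortable permutations of length 15 are the 231-avoiders, numbering C_15. So X = C_15 = 9694845.
Rooted ordered (plane) trees on m nodes have m−1 edges and are counted by C_{m−1}; m = 12 gives C_11. So Y = C_11 = 58786.
By Knuth's characterisation, the stack-sortable permutations of length 12 are the 231-avoiders, numbering C_12. So Z = C_12 = 208012.
X + Y − Z = 9694845 + 58786 − 208012 = 9545619.

9545619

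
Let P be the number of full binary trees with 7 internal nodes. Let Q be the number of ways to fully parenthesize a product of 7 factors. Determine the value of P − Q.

297

Full binary trees with n internal nodes are counted by C_n; here n = 7. So P = C_7 = 429.
Parenthesizations of m factors correspond to full binary trees with m leaves, counted by C_{m−1}; m = 7 gives C_6. So Q = C_6 = 132.
P − Q = 429 − 132 = 297.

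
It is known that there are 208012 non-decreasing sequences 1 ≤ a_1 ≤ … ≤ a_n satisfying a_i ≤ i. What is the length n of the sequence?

Such sub-staircase sequences of length n are counted by C_n. The Catalan number equal to 208012 is C_12.

12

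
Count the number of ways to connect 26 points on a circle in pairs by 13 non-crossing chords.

Pairing 26 circle points by 13 non-crossing chords gives C_13 matchings.
C_13 = C(26,13)/14 = 10400600/14 = 742900.

742900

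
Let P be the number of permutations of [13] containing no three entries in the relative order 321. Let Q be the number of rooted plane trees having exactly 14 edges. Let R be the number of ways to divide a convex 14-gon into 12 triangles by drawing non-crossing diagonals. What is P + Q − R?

For any fixed pattern of length 3, the pattern-avoiding permutations of [13] number C_13. So P = C_13 = 742900.
Rooted ordered trees with n edges are counted by C_n; here n = 14. So Q = C_14 = 2674440.
The number of triangulations of a 14-gon is the Catalan number C_12 (index = sides − 2). So R = C_12 = 208012.
P + Q − R = 742900 + 2674440 − 208012 = 3209328.

3209328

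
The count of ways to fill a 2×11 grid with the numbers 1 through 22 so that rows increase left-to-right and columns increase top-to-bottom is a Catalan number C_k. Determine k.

11

Standard Young tableaux of shape 2×n are counted by C_n; here n = 11.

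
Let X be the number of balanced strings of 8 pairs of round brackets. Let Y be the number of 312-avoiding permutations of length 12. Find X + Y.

209442

With 8 pairs the number of balanced bracket strings is the Catalan number C_8. So X = C_8 = 1430.
For any fixed pattern of length 3, the pattern-avoiding permutations of [12] number C_12. So Y = C_12 = 208012.
X + Y = 1430 + 208012 = 209442.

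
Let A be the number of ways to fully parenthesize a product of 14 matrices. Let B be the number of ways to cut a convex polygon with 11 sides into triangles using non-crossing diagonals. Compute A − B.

738038

Ways to associate a product of 14 factors correspond to binary trees on 14 leaves, so the count is C_13. So A = C_13 = 742900.
A convex 11-gon is triangulated into 9 triangles, and the number of such triangulations is the Catalan number C_{11−2} = C_9. So B = C_9 = 4862.
A − B = 742900 − 4862 = 738038.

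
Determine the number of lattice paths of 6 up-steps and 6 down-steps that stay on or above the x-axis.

Dyck paths of semilength n (length 2n) are counted by C_n; here n = 6.
C_6 = C_5 · 2(2·5+1)/(5+2) = 42 · 22/7 = 132.

132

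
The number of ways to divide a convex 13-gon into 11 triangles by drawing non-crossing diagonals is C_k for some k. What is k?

11

A convex 13-gon is triangulated into 11 triangles, and the number of such triangulations is the Catalan number C_{13−2} = C_11.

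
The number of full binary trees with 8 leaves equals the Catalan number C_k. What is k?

A full binary tree with L leaves has L−1 internal nodes and is counted by C_{L−1}; L = 8 gives C_7.

7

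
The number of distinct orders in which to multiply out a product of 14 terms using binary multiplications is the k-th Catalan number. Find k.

13

Ways to associate a product of 14 factors correspond to binary trees on 14 leaves, so the count is C_13.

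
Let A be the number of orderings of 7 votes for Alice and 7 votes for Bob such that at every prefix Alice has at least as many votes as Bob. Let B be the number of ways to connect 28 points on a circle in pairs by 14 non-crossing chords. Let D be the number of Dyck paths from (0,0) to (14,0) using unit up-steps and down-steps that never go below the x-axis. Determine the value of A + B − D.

Reading a vote for the leader as '(' and for the other as ')' turns such a sequence into a balanced string of 7 pairs, so the count is C_7. So A = C_7 = 429.
Pairing 28 circle points by 14 non-crossing chords gives C_14 matchings. So B = C_14 = 2674440.
A Dyck path with 7 up-steps and 7 down-steps has semilength 7, so there are C_7 of them. So D = C_7 = 429.
A + B − D = 429 + 2674440 − 429 = 2674440.

2674440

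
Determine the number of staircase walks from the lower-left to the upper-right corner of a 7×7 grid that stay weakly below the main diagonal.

429

Sub-diagonal monotone paths from (0,0) to (7,7) biject with Dyck paths of semilength 7, giving C_7.
C_7 = 429.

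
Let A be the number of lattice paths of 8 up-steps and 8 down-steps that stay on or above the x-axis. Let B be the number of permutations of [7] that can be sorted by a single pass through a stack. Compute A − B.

Dyck paths of semilength n (length 2n) are counted by C_n; here n = 8. So A = C_8 = 1430.
Stack-sortable permutations are exactly the 231-avoiding ones, counted by C_n; here n = 7. So B = C_7 = 429.
A − B = 1430 − 429 = 1001.

1001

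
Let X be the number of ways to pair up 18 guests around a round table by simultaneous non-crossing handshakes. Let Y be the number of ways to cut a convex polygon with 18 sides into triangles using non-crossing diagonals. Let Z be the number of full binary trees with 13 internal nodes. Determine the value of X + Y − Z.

With 18 = 2·9 people, non-crossing handshake pairings are non-crossing perfect matchings on a circle, counted by C_9. So X = C_9 = 4862.
A convex 18-gon is triangulated into 16 triangles, and the number of such triangulations is the Catalan number C_{18−2} = C_16. So Y = C_16 = 35357670.
Full binary trees with n internal nodes are counted by C_n; here n = 13. So Z = C_13 = 742900.
X + Y − Z = 4862 + 35357670 − 742900 = 34619632.

34619632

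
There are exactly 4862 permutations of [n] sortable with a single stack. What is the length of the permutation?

Stack-sortable permutations of [n] are counted by C_n, and C_9 = 4862.

9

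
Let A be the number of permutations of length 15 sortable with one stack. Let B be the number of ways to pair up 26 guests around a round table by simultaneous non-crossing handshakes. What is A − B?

8951945

By Knuth's characterisation, the stack-sortable permutations of length 15 are the 231-avoiders, numbering C_15. So A = C_15 = 9694845.
With 26 = 2·13 people, non-crossing handshake pairings are non-crossing perfect matchings on a circle, counted by C_13. So B = C_13 = 742900.
A − B = 9694845 − 742900 = 8951945.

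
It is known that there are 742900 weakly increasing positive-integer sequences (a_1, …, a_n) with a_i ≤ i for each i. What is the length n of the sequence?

13

Such sub-staircase sequences of length n are counted by C_n; 742900 = C_13.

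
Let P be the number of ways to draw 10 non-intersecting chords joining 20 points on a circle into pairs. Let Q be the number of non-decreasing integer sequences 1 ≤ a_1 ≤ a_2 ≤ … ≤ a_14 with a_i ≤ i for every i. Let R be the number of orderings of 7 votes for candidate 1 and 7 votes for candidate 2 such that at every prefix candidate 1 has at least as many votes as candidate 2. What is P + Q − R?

Non-crossing perfect matchings of 2n points on a circle are counted by C_n; with 20 points, n = 10. So P = C_10 = 16796.
Weakly increasing sequences with a_i ≤ i biject with Dyck paths of semilength 14, so there are C_14. So Q = C_14 = 2674440.
Ballot sequences with n votes each where one side never trails are Dyck words, counted by C_n; here n = 7. So R = C_7 = 429.
P + Q − R = 16796 + 2674440 − 429 = 2690807.

2690807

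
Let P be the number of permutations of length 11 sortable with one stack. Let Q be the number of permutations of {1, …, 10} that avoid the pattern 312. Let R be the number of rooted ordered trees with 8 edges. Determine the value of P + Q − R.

74152

Stack-sortable permutations are exactly the 231-avoiding ones, counted by C_n; here n = 11. So P = C_11 = 58786.
Permutations of [n] avoiding any single length-3 pattern are counted by C_n; here n = 10. So Q = C_10 = 16796.
A rooted plane tree with 8 edges has 9 nodes, and the count is C_8. So R = C_8 = 1430.
P + Q − R = 58786 + 16796 − 1430 = 74152.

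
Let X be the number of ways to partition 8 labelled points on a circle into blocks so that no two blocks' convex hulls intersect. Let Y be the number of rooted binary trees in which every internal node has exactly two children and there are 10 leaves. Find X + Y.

6292

Non-crossing partitions of an n-element set are counted by C_n; here n = 8. So X = C_8 = 1430.
Full binary trees with 10 leaves have 10−1 = 9 internal nodes, so there are C_9 of them. So Y = C_9 = 4862.
X + Y = 1430 + 4862 = 6292.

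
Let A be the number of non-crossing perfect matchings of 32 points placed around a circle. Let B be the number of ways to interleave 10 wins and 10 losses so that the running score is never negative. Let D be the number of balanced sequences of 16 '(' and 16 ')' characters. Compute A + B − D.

16796

Pairing 32 circle points by 16 non-crossing chords gives C_16 matchings. So A = C_16 = 35357670.
Reading a vote for the leader as '(' and for the other as ')' turns such a sequence into a balanced string of 10 pairs, so the count is C_10. So B = C_10 = 16796.
A balanced arrangement of 16 bracket pairs is a Dyck word of semilength 16, so the count is C_16. So D = C_16 = 35357670.
A + B − D = 35357670 + 16796 − 35357670 = 16796.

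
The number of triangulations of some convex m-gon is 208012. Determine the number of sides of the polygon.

14

Triangulations of a convex m-gon are counted by C_{m−2}, and C_12 = 208012.
So m − 2 = 12, giving m = 14 sides.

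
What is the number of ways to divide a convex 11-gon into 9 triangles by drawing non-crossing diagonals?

4862

The number of triangulations of an 11-gon is the Catalan number C_9 (index = sides − 2).
C_9 = C_8 · 2(2·8+1)/(8+2) = 1430 · 34/10 = 4862.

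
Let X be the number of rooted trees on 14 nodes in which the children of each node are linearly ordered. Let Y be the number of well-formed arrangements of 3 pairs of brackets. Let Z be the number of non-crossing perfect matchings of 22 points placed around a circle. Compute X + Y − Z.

A rooted plane tree on 14 nodes has 13 edges, and such trees are counted by C_13. So X = C_13 = 742900.
With 3 pairs the number of balanced bracket strings is the Catalan number C_3. So Y = C_3 = 5.
Non-crossing perfect matchings of 2n points on a circle are counted by C_n; with 22 points, n = 11. So Z = C_11 = 58786.
X + Y − Z = 742900 + 5 − 58786 = 684119.

684119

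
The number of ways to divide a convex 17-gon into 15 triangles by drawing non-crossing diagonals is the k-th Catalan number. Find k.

15

Triangulations of a convex m-gon are counted by C_{m−2}; with m = 17 this is C_15.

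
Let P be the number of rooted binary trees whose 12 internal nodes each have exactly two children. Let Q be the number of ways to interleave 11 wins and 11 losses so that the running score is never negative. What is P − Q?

The number of full binary trees on 12 internal nodes is the Catalan number C_12. So P = C_12 = 208012.
Ballot sequences with n votes each where one side never trails are Dyck words, counted by C_n; here n = 11. So Q = C_11 = 58786.
P − Q = 208012 − 58786 = 149226.

149226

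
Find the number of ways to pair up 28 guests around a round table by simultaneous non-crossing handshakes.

Non-crossing handshake pairings of 2n people are counted by C_n; 28 people gives n = 14.
C_14 = C(28,14)/15 = 40116600/15 = 2674440.

2674440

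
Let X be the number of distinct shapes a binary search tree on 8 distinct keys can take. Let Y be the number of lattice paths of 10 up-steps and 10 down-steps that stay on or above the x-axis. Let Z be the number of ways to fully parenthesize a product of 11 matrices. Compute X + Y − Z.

There are C_n binary search tree shapes on n keys; with n = 8 that is C_8. So X = C_8 = 1430.
Dyck paths of semilength n (length 2n) are counted by C_n; here n = 10. So Y = C_10 = 16796.
Ways to associate a product of 11 factors correspond to binary trees on 11 leaves, so the count is C_10. So Z = C_10 = 16796.
X + Y − Z = 1430 + 16796 − 16796 = 1430.

1430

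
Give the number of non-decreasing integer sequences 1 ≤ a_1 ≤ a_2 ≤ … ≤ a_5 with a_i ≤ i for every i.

Weakly increasing sequences with a_i ≤ i biject with Dyck paths of semilength 5, so there are C_5.
C_5 = 42.

42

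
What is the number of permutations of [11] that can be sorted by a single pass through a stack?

Stack-sortable permutations are exactly the 231-avoiding ones, counted by C_n; here n = 11.
C_11 = C(22,11)/12 = 705432/12 = 58786.

58786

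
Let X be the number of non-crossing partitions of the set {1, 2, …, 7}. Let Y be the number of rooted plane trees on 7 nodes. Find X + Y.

The non-crossing partitions of [7] form a lattice of size C_7. So X = C_7 = 429.
Rooted ordered (plane) trees on m nodes have m−1 edges and are counted by C_{m−1}; m = 7 gives C_6. So Y = C_6 = 132.
X + Y = 429 + 132 = 561.

561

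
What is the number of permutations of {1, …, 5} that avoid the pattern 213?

Permutations of [n] avoiding any single length-3 pattern are counted by C_n; here n = 5.
C_5 = C_4 · 2(2·4+1)/(4+2) = 14 · 18/6 = 42.

42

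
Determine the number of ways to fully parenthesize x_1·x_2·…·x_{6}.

Bracketing 6 factors into binary products is counted by C_{6−1} = C_5.
C_5 = C(10,5)/6 = 252/6 = 42.

42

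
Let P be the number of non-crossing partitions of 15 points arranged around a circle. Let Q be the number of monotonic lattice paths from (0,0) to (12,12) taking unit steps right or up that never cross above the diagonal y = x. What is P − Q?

9486833

Non-crossing partitions of an n-element set are counted by C_n; here n = 15. So P = C_15 = 9694845.
Sub-diagonal monotone paths from (0,0) to (12,12) biject with Dyck paths of semilength 12, giving C_12. So Q = C_12 = 208012.
P − Q = 9694845 − 208012 = 9486833.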